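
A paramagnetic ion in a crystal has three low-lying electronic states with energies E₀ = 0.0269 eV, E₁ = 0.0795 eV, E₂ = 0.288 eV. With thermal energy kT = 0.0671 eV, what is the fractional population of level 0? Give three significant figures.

Eᵢ/kT = 0.40089, 1.1848, 4.2921.
Z = Σ e^(−Eᵢ/kT) = e^(−0.40089) + e^(−1.1848) + e^(−4.2921) = 0.66972 + 0.30581 + 0.013676 = 0.98921.
P₀ = e^(−E₀/kT) / Z = 0.66972/0.98921 = 0.677.

0.677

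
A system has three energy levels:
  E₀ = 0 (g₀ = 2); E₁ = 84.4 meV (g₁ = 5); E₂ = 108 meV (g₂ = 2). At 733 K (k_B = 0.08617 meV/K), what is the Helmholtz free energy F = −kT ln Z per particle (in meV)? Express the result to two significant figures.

k_BT = 0.08617 × 733 K = 63.16 meV.
Eᵢ/kT = 0, 1.336, 1.710.
Z = Σ gᵢe^(−Eᵢ/kT) = 2·e^(−0) + 5·e^(−1.336) + 2·e^(−1.710) = 2.000 + 1.314 + 0.3617 = 3.676.
F = −kT ln Z = −63.16 × ln(3.676) = −63.16 × 1.302 = -82 meV.

-82 meV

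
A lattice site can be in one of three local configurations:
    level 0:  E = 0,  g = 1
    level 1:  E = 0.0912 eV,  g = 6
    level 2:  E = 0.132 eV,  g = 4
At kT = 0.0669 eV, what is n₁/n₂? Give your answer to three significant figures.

2.76

n₁/n₂ = (g₁/g₂) exp[−(E₁−E₂)/kT] = (6/4) × exp(−(-0.0408 eV)/(0.0669 eV)) = (6/4) × exp(0.60987) = 2.76.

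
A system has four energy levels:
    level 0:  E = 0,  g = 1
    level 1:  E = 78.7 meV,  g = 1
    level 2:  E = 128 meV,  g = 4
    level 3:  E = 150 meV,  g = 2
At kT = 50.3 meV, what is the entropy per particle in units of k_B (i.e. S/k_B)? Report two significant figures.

1.4

Eᵢ/kT = 0, 1.565, 2.545, 2.982.
Z = Σ gᵢe^(−Eᵢ/kT) = 1·e^(−0) + 1·e^(−1.565) + 4·e^(−2.545) + 2·e^(−2.982) = 1.000 + 0.2091 + 0.3139 + 0.1014 = 1.624.
⟨E⟩ = Σ EᵢPᵢ = 44.24 meV.
S/k_B = ln Z + ⟨E⟩/kT = ln(1.624) + 44.24/50.3 = 0.4849 + 0.8795 = 1.4.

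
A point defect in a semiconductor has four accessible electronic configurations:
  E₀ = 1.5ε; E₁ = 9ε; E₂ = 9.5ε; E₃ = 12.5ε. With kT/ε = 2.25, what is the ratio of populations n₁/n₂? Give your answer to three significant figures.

n₁/n₂ = exp[−(E₁−E₂)/kT] = exp(−(-0.5ε)/(2.25ε)) = exp(0.22222) = 1.25.

1.25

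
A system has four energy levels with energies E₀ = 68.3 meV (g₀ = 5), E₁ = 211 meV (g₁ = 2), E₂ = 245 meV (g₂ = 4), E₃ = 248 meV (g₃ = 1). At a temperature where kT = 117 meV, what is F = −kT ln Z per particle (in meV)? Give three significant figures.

-154 meV

Eᵢ/kT = 0.58376, 1.8034, 2.0940, 2.1197.
Z = Σ gᵢe^(−Eᵢ/kT) = 5·e^(−0.58376) + 2·e^(−1.8034) + 4·e^(−2.0940) + 1·e^(−2.1197) = 2.7890 + 0.32948 + 0.49277 + 0.12007 = 3.7313.
F = −kT ln Z = −117 × ln(3.7313) = −117 × 1.3168 = -154 meV.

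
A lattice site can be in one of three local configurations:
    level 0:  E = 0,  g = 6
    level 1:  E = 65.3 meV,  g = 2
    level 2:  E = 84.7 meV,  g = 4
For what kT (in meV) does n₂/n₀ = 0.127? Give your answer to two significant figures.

51 meV

n₂/n₀ = (g₂/g₀) exp[−(E₂−E₀)/kT] = 0.127.
⇒ (E₂−E₀)/kT = ln((4/6)/0.127) = ln(5.249) = 1.658.
kT = 84.7 meV / 1.658 = 51 meV.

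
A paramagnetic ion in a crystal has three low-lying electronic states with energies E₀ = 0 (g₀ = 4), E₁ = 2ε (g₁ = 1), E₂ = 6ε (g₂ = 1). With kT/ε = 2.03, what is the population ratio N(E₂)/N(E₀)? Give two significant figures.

0.013

n₂/n₀ = (g₂/g₀) exp[−(E₂−E₀)/kT] = (1/4) × exp(−(6ε)/(2.03ε)) = (1/4) × exp(-2.956) = 0.013.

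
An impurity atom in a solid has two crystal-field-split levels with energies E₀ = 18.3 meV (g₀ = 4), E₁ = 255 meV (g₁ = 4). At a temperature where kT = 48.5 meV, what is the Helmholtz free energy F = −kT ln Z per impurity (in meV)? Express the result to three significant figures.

Eᵢ/kT = 0.37732, 5.2577.
Z = Σ gᵢe^(−Eᵢ/kT) = 4·e^(−0.37732) + 4·e^(−5.2577) = 2.7428 + 0.020829 = 2.7636.
F = −kT ln Z = −48.5 × ln(2.7636) = −48.5 × 1.0165 = -49.3 meV.

-49.3 meV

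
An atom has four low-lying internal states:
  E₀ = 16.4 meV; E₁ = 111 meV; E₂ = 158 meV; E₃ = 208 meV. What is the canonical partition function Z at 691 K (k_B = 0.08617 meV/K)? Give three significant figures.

Z = 1.02

k_BT = 0.08617 × 691 K = 59.543 meV.
Eᵢ/kT = 0.27543, 1.8642, 2.6535, 3.4933.
Z = Σ e^(−Eᵢ/kT) = e^(−0.27543) + e^(−1.8642) + e^(−2.6535) + e^(−3.4933) = 0.75925 + 0.15502 + 0.070404 + 0.030400 = 1.0151.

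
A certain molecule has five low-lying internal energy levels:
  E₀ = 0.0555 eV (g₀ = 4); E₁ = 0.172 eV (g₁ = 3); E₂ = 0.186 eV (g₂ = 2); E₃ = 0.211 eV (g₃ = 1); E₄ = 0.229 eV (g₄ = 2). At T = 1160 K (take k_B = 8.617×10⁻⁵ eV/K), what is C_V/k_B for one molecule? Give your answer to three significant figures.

k_BT = 8.617×10⁻⁵ × 1160 K = 0.099957 eV.
Eᵢ/kT = 0.55524, 1.7207, 1.8608, 2.1109, 2.2910.
Z = Σ gᵢe^(−Eᵢ/kT) = 4·e^(−0.55524) + 3·e^(−1.7207) + 2·e^(−1.8608) + 1·e^(−2.1109) + 2·e^(−2.2910) = 2.2957 + 0.53682 + 0.31110 + 0.12113 + 0.20233 = 3.4671.
⟨E⟩ = 0.10080 eV, ⟨E²⟩ = 0.014340 eV².
C_V/k_B = (⟨E²⟩ − ⟨E⟩²)/(kT)² = (0.014340 − 0.010161)/0.0099914 = 0.418.

0.418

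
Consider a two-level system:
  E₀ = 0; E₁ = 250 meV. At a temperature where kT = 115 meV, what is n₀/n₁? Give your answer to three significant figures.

n₀/n₁ = exp[−(E₀−E₁)/kT] = exp(−(-250 meV)/(115 meV)) = exp(2.1739) = 8.79.

8.79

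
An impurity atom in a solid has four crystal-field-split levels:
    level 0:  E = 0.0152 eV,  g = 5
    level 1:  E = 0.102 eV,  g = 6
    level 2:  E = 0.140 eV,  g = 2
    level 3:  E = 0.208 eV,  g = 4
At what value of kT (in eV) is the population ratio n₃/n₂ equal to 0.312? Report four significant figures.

0.03660 eV

n₃/n₂ = (g₃/g₂) exp[−(E₃−E₂)/kT] = 0.312.
⇒ (E₃−E₂)/kT = ln((4/2)/0.312) = ln(6.41026) = 1.85790.
kT = 0.068 eV / 1.85790 = 0.03660 eV.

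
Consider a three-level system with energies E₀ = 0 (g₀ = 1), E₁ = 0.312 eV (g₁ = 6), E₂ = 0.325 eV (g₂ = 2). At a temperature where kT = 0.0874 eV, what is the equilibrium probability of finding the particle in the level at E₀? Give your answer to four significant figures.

Eᵢ/kT = 0, 3.56979, 3.71854.
Z = Σ gᵢe^(−Eᵢ/kT) = 1·e^(−0) + 6·e^(−3.56979) + 2·e^(−3.71854) = 1.00000 + 0.168971 + 0.0485388 = 1.21751.
P₀ = g₀ e^(−E₀/kT) / Z = 1.00000/1.21751 = 0.8213.

0.8213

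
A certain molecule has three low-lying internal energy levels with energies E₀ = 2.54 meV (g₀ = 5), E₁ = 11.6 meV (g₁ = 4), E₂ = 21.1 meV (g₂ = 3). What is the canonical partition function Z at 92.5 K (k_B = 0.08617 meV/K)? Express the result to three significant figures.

Z = 4.78

k_BT = 0.08617 × 92.5 K = 7.9707 meV.
Eᵢ/kT = 0.31867, 1.4553, 2.6472.
Z = Σ gᵢe^(−Eᵢ/kT) = 5·e^(−0.31867) + 4·e^(−1.4553) + 3·e^(−2.6472) = 3.6356 + 0.93332 + 0.21255 = 4.7815.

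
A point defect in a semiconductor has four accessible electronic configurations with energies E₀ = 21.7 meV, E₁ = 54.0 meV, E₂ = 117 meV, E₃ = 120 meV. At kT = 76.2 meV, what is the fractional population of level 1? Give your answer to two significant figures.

Eᵢ/kT = 0.2848, 0.7087, 1.535, 1.575.
Z = Σ e^(−Eᵢ/kT) = e^(−0.2848) + e^(−0.7087) + e^(−1.535) + e^(−1.575) = 0.7522 + 0.4923 + 0.2155 + 0.2070 = 1.667.
P₁ = e^(−E₁/kT) / Z = 0.4923/1.667 = 0.30.

0.30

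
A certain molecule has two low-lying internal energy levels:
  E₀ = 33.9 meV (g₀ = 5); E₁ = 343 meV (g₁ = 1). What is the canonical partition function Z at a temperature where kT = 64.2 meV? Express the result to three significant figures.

Eᵢ/kT = 0.52804, 5.3427.
Z = Σ gᵢe^(−Eᵢ/kT) = 5·e^(−0.52804) + 1·e^(−5.3427) = 2.9488 + 0.0047829 = 2.9536.

Z = 2.95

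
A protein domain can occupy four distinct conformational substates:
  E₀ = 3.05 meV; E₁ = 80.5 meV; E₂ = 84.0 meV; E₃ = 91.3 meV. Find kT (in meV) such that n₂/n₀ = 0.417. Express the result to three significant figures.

n₂/n₀ = exp[−(E₂−E₀)/kT] = 0.417.
⇒ (E₂−E₀)/kT = ln(1/0.417) = ln(2.3981) = 0.87468.
kT = 80.95 meV / 0.87468 = 92.5 meV.

92.5 meV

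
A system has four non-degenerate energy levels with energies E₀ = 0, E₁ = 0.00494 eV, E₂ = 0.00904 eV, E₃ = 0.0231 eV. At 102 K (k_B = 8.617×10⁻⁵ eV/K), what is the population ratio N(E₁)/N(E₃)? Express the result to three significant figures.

k_BT = 8.617×10⁻⁵ × 102 K = 0.0087893 eV.
n₁/n₃ = exp[−(E₁−E₃)/kT] = exp(−(-0.01816 eV)/(0.0087893 eV)) = exp(2.0661) = 7.89.

7.89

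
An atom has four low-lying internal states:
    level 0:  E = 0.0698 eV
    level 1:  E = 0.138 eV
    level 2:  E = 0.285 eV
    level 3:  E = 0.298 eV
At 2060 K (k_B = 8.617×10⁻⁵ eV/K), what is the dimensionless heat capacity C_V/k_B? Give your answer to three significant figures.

0.253

k_BT = 8.617×10⁻⁵ × 2060 K = 0.17751 eV.
Eᵢ/kT = 0.39322, 0.77742, 1.6055, 1.6788.
Z = Σ e^(−Eᵢ/kT) = e^(−0.39322) + e^(−0.77742) + e^(−1.6055) + e^(−1.6788) = 0.67488 + 0.45959 + 0.20079 + 0.18660 = 1.5219.
⟨E⟩ = 0.14677 eV, ⟨E²⟩ = 0.029516 eV².
C_V/k_B = (⟨E²⟩ − ⟨E⟩²)/(kT)² = (0.029516 − 0.021541)/0.031510 = 0.253.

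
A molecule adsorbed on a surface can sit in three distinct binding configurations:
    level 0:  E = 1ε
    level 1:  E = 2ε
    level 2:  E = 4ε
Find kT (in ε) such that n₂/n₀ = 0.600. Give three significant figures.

5.87 ε

n₂/n₀ = exp[−(E₂−E₀)/kT] = 0.600.
⇒ (E₂−E₀)/kT = ln(1/0.600) = ln(1.6667) = 0.51085.
kT = 3ε / 0.51085 = 5.87 ε.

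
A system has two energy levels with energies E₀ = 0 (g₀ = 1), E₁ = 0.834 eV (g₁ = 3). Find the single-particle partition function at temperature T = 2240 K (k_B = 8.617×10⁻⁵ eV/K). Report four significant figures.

k_BT = 8.617×10⁻⁵ × 2240 K = 0.193021 eV.
Eᵢ/kT = 0, 4.32077.
Z = Σ gᵢe^(−Eᵢ/kT) = 1·e^(−0) + 3·e^(−4.32077) = 1.00000 + 0.0398689 = 1.03987.

Z = 1.040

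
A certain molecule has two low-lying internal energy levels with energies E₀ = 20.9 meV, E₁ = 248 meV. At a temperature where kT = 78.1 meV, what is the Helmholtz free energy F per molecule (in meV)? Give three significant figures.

Eᵢ/kT = 0.26761, 3.1754.
Z = Σ e^(−Eᵢ/kT) = e^(−0.26761) + e^(−3.1754) = 0.76521 + 0.041777 = 0.80699.
F = −kT ln Z = −78.1 × ln(0.80699) = −78.1 × -0.21444 = 16.7 meV.

16.7 meV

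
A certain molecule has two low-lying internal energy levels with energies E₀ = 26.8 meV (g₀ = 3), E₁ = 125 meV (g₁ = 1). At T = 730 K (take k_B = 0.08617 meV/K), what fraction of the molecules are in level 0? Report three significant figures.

k_BT = 0.08617 × 730 K = 62.904 meV.
Eᵢ/kT = 0.42605, 1.9872.
Z = Σ gᵢe^(−Eᵢ/kT) = 3·e^(−0.42605) + 1·e^(−1.9872) = 1.9593 + 0.13708 = 2.0964.
P₀ = g₀ e^(−E₀/kT) / Z = 1.9593/2.0964 = 0.935.

0.935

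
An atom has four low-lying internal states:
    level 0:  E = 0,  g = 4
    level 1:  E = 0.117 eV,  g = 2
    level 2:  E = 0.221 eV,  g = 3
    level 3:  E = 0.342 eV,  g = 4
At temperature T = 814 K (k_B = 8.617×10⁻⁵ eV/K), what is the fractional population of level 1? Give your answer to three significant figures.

0.0832

k_BT = 8.617×10⁻⁵ × 814 K = 0.070142 eV.
Eᵢ/kT = 0, 1.6680, 3.1508, 4.8758.
Z = Σ gᵢe^(−Eᵢ/kT) = 4·e^(−0) + 2·e^(−1.6680) + 3·e^(−3.1508) + 4·e^(−4.8758) = 4.0000 + 0.37725 + 0.12845 + 0.030516 = 4.5362.
P₁ = g₁ e^(−E₁/kT) / Z = 0.37725/4.5362 = 0.0832.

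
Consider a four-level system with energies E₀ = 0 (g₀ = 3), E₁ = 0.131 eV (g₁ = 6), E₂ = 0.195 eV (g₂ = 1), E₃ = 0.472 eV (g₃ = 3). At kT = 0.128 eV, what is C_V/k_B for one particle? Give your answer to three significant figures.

Eᵢ/kT = 0, 1.0234, 1.5234, 3.6875.
Z = Σ gᵢe^(−Eᵢ/kT) = 3·e^(−0) + 6·e^(−1.0234) + 1·e^(−1.5234) + 3·e^(−3.6875) = 3.0000 + 2.1562 + 0.21797 + 0.075104 = 5.4493.
⟨E⟩ = 0.066140 eV, ⟨E²⟩ = 0.011382 eV².
C_V/k_B = (⟨E²⟩ − ⟨E⟩²)/(kT)² = (0.011382 − 0.0043745)/0.016384 = 0.428.

0.428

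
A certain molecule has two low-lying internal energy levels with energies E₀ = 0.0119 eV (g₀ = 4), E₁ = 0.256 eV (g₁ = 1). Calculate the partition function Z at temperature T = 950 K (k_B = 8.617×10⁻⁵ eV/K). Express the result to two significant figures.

Z = 3.5

k_BT = 8.617×10⁻⁵ × 950 K = 0.08186 eV.
Eᵢ/kT = 0.1454, 3.127.
Z = Σ gᵢe^(−Eᵢ/kT) = 4·e^(−0.1454) + 1·e^(−3.127) = 3.459 + 0.04385 = 3.503.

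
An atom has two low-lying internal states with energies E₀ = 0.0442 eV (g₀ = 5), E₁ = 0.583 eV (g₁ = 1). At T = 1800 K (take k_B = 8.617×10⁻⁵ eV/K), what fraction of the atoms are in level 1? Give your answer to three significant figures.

k_BT = 8.617×10⁻⁵ × 1800 K = 0.15511 eV.
Eᵢ/kT = 0.28496, 3.7586.
Z = Σ gᵢe^(−Eᵢ/kT) = 5·e^(−0.28496) + 1·e^(−3.7586) = 3.7602 + 0.023316 = 3.7835.
P₁ = g₁ e^(−E₁/kT) / Z = 0.023316/3.7835 = 0.00616.

0.00616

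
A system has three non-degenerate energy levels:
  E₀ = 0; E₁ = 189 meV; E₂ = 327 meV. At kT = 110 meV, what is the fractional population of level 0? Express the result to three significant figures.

0.813

Eᵢ/kT = 0, 1.7182, 2.9727.
Z = Σ e^(−Eᵢ/kT) = e^(−0) + e^(−1.7182) + e^(−2.9727) = 1.0000 + 0.17939 + 0.051165 = 1.2306.
P₀ = e^(−E₀/kT) / Z = 1.0000/1.2306 = 0.813.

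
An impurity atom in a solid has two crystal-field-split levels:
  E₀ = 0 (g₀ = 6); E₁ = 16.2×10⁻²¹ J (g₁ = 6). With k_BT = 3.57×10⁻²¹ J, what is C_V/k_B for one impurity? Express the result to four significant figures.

Eᵢ/kT = 0, 4.53782.
Z = Σ gᵢe^(−Eᵢ/kT) = 6·e^(−0) + 6·e^(−4.53782) = 6.00000 + 0.0641802 = 6.06418.
⟨E⟩ = 0.171453, ⟨E²⟩ = 2.77753.
C_V/k_B = (⟨E²⟩ − ⟨E⟩²)/(kT)² = (2.77753 − 0.0293961)/12.7449 = 0.2156.

0.2156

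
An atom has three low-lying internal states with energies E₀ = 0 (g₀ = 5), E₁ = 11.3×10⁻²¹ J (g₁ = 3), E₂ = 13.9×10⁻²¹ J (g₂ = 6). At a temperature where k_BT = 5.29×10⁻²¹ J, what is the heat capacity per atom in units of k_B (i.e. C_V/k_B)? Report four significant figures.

0.6892

Eᵢ/kT = 0, 2.13611, 2.62760.
Z = Σ gᵢe^(−Eᵢ/kT) = 5·e^(−0) + 3·e^(−2.13611) + 6·e^(−2.62760) = 5.00000 + 0.354340 + 0.433510 = 5.78785.
⟨E⟩ = 1.73291, ⟨E²⟩ = 22.2888.
C_V/k_B = (⟨E²⟩ − ⟨E⟩²)/(kT)² = (22.2888 − 3.00298)/27.9841 = 0.6892.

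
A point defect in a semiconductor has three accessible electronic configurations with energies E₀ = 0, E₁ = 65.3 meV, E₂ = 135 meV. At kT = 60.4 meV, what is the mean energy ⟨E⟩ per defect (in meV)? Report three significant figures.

Eᵢ/kT = 0, 1.0811, 2.2351.
Z = Σ e^(−Eᵢ/kT) = e^(−0) + e^(−1.0811) + e^(−2.2351) = 1.0000 + 0.33922 + 0.10698 = 1.4462.
⟨E⟩ = Σ Eᵢ e^(−Eᵢ/kT) / Z = (0·1.0000 + 65.3·0.33922 + 135·0.10698) / 1.4462 = 25.3 meV.

25.3 meV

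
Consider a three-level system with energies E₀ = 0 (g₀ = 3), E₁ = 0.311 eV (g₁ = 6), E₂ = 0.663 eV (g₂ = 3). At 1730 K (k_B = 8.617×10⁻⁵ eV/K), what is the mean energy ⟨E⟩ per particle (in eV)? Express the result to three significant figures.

0.0674 eV

k_BT = 8.617×10⁻⁵ × 1730 K = 0.14907 eV.
Eᵢ/kT = 0, 2.0863, 4.4476.
Z = Σ gᵢe^(−Eᵢ/kT) = 3·e^(−0) + 6·e^(−2.0863) + 3·e^(−4.4476) = 3.0000 + 0.74487 + 0.035120 = 3.7800.
⟨E⟩ = Σ Eᵢ gᵢe^(−Eᵢ/kT) / Z = (0·3.0000 + 0.311·0.74487 + 0.663·0.035120) / 3.7800 = 0.0674 eV.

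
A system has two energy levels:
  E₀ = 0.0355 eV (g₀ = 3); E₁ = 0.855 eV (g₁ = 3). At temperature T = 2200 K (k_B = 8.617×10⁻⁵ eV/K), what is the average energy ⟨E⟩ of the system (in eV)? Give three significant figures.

k_BT = 8.617×10⁻⁵ × 2200 K = 0.18957 eV.
Eᵢ/kT = 0.18727, 4.5102.
Z = Σ gᵢe^(−Eᵢ/kT) = 3·e^(−0.18727) + 3·e^(−4.5102) = 2.4877 + 0.032989 = 2.5207.
⟨E⟩ = Σ Eᵢ gᵢe^(−Eᵢ/kT) / Z = (0.0355·2.4877 + 0.855·0.032989) / 2.5207 = 0.0462 eV.

0.0462 eV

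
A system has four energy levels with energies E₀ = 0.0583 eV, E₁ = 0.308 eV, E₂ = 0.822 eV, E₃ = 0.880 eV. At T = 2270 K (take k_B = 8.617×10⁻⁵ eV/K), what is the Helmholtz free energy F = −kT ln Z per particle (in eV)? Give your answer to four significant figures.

0.004864 eV

k_BT = 8.617×10⁻⁵ × 2270 K = 0.195606 eV.
Eᵢ/kT = 0.298048, 1.57459, 4.20233, 4.49884.
Z = Σ e^(−Eᵢ/kT) = e^(−0.298048) + e^(−1.57459) + e^(−4.20233) + e^(−4.49884) = 0.742266 + 0.207092 + 0.0149607 + 0.0111219 = 0.975441.
F = −kT ln Z = −0.195606 × ln(0.975441) = −0.195606 × -0.0248656 = 0.004864 eV.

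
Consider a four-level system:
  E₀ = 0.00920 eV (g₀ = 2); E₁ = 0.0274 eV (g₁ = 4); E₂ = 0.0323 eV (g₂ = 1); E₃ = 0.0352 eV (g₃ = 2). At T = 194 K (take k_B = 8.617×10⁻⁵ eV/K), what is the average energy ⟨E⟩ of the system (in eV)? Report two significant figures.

0.019 eV

k_BT = 8.617×10⁻⁵ × 194 K = 0.01672 eV.
Eᵢ/kT = 0.5502, 1.639, 1.932, 2.105.
Z = Σ gᵢe^(−Eᵢ/kT) = 2·e^(−0.5502) + 4·e^(−1.639) + 1·e^(−1.932) + 2·e^(−2.105) = 1.154 + 0.7767 + 0.1449 + 0.2437 = 2.319.
⟨E⟩ = Σ Eᵢ gᵢe^(−Eᵢ/kT) / Z = (0.00920·1.154 + 0.0274·0.7767 + 0.0323·0.1449 + 0.0352·0.2437) / 2.319 = 0.019 eV.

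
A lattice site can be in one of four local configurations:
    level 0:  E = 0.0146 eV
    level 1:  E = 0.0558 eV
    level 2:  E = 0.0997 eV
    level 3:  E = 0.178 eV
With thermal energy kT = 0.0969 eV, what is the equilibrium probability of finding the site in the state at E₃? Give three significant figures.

Eᵢ/kT = 0.15067, 0.57585, 1.0289, 1.8369.
Z = Σ e^(−Eᵢ/kT) = e^(−0.15067) + e^(−0.57585) + e^(−1.0289) + e^(−1.8369) = 0.86013 + 0.56223 + 0.35740 + 0.15931 = 1.9391.
P₃ = e^(−E₃/kT) / Z = 0.15931/1.9391 = 0.0822.

0.0822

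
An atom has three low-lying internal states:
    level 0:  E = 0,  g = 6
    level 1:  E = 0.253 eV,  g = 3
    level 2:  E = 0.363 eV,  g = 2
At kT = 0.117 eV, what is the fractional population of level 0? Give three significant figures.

0.932

Eᵢ/kT = 0, 2.1624, 3.1026.
Z = Σ gᵢe^(−Eᵢ/kT) = 6·e^(−0) + 3·e^(−2.1624) + 2·e^(−3.1026) = 6.0000 + 0.34515 + 0.089864 = 6.4350.
P₀ = g₀ e^(−E₀/kT) / Z = 6.0000/6.4350 = 0.932.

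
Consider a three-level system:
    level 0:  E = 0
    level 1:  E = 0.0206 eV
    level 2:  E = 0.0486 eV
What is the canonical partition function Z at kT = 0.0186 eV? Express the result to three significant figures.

Z = 1.40

Eᵢ/kT = 0, 1.1075, 2.6129.
Z = Σ e^(−Eᵢ/kT) = e^(−0) + e^(−1.1075) + e^(−2.6129) = 1.0000 + 0.33038 + 0.073322 = 1.4037.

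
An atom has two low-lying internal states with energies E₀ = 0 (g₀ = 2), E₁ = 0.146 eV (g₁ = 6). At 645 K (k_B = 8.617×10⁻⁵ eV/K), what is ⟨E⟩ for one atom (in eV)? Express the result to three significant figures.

k_BT = 8.617×10⁻⁵ × 645 K = 0.055580 eV.
Eᵢ/kT = 0, 2.6268.
Z = Σ gᵢe^(−Eᵢ/kT) = 2·e^(−0) + 6·e^(−2.6268) = 2.0000 + 0.43386 = 2.4339.
⟨E⟩ = Σ Eᵢ gᵢe^(−Eᵢ/kT) / Z = (0·2.0000 + 0.146·0.43386) / 2.4339 = 0.0260 eV.

0.0260 eV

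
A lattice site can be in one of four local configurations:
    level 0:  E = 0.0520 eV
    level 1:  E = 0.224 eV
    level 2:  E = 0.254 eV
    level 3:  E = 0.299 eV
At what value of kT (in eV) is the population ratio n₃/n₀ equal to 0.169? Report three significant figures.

n₃/n₀ = exp[−(E₃−E₀)/kT] = 0.169.
⇒ (E₃−E₀)/kT = ln(1/0.169) = ln(5.9172) = 1.7779.
kT = 0.2470 eV / 1.7779 = 0.139 eV.

0.139 eV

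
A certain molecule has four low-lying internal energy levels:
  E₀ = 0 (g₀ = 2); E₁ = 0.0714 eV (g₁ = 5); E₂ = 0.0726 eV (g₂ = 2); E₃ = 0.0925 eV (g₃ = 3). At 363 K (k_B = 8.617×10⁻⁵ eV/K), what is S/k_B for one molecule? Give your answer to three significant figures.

k_BT = 8.617×10⁻⁵ × 363 K = 0.031280 eV.
Eᵢ/kT = 0, 2.2826, 2.3210, 2.9572.
Z = Σ gᵢe^(−Eᵢ/kT) = 2·e^(−0) + 5·e^(−2.2826) + 2·e^(−2.3210) + 3·e^(−2.9572) = 2.0000 + 0.51009 + 0.19635 + 0.15589 = 2.8623.
⟨E⟩ = Σ EᵢPᵢ = 0.022742 eV.
S/k_B = ln Z + ⟨E⟩/kT = ln(2.8623) + 0.022742/0.031280 = 1.0516 + 0.72705 = 1.78.

1.78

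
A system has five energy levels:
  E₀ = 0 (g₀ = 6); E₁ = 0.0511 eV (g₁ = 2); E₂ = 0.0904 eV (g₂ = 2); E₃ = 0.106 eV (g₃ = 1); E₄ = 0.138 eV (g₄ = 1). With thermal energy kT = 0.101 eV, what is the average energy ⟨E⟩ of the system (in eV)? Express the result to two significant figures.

Eᵢ/kT = 0, 0.5059, 0.8950, 1.050, 1.366.
Z = Σ gᵢe^(−Eᵢ/kT) = 6·e^(−0) + 2·e^(−0.5059) + 2·e^(−0.8950) + 1·e^(−1.050) + 1·e^(−1.366) = 6.000 + 1.206 + 0.8172 + 0.3499 + 0.2551 = 8.628.
⟨E⟩ = Σ Eᵢ gᵢe^(−Eᵢ/kT) / Z = (0·6.000 + 0.0511·1.206 + 0.0904·0.8172 + 0.106·0.3499 + 0.138·0.2551) / 8.628 = 0.024 eV.

0.024 eV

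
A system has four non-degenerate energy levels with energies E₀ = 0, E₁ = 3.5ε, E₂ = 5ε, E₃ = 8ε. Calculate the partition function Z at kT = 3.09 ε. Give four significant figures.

Z = 1.596

Eᵢ/kT = 0, 1.13269, 1.61812, 2.58900.
Z = Σ e^(−Eᵢ/kT) = e^(−0) + e^(−1.13269) + e^(−1.61812) + e^(−2.58900) = 1.00000 + 0.322165 + 0.198271 + 0.0750951 = 1.59553.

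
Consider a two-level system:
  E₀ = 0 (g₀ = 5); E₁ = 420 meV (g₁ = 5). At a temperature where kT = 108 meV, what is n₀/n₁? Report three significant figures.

n₀/n₁ = (g₀/g₁) exp[−(E₀−E₁)/kT] = (5/5) × exp(−(-420 meV)/(108 meV)) = (5/5) × exp(3.8889) = 48.9.

48.9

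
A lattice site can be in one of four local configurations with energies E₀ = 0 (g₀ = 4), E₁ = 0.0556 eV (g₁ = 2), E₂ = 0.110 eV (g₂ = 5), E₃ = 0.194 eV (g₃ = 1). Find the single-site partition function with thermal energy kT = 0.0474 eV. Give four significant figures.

Z = 5.127

Eᵢ/kT = 0, 1.17300, 2.32068, 4.09283.
Z = Σ gᵢe^(−Eᵢ/kT) = 4·e^(−0) + 2·e^(−1.17300) + 5·e^(−2.32068) + 1·e^(−4.09283) = 4.00000 + 0.618874 + 0.491034 + 0.0166919 = 5.12660.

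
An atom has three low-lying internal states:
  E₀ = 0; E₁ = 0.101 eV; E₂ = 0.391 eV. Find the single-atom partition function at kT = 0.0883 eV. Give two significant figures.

Z = 1.3

Eᵢ/kT = 0, 1.144, 4.428.
Z = Σ e^(−Eᵢ/kT) = e^(−0) + e^(−1.144) + e^(−4.428) = 1.000 + 0.3185 + 0.01194 = 1.330.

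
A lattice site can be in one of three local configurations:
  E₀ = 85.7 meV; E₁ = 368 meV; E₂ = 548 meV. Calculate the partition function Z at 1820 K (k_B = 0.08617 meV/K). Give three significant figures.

k_BT = 0.08617 × 1820 K = 156.83 meV.
Eᵢ/kT = 0.54645, 2.3465, 3.4942.
Z = Σ e^(−Eᵢ/kT) = e^(−0.54645) + e^(−2.3465) + e^(−3.4942) = 0.57900 + 0.095704 + 0.030373 = 0.70508.

Z = 0.705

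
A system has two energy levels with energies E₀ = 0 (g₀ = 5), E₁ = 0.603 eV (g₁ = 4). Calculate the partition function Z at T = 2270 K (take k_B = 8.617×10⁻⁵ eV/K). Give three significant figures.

k_BT = 8.617×10⁻⁵ × 2270 K = 0.19561 eV.
Eᵢ/kT = 0, 3.0827.
Z = Σ gᵢe^(−Eᵢ/kT) = 5·e^(−0) + 4·e^(−3.0827) = 5.0000 + 0.18334 = 5.1833.

Z = 5.18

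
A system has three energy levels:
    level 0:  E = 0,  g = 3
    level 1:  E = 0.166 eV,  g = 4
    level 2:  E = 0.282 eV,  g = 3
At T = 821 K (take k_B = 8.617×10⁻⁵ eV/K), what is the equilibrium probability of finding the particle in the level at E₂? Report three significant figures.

k_BT = 8.617×10⁻⁵ × 821 K = 0.070746 eV.
Eᵢ/kT = 0, 2.3464, 3.9861.
Z = Σ gᵢe^(−Eᵢ/kT) = 3·e^(−0) + 4·e^(−2.3464) + 3·e^(−3.9861) = 3.0000 + 0.38285 + 0.055716 = 3.4386.
P₂ = g₂ e^(−E₂/kT) / Z = 0.055716/3.4386 = 0.0162.

0.0162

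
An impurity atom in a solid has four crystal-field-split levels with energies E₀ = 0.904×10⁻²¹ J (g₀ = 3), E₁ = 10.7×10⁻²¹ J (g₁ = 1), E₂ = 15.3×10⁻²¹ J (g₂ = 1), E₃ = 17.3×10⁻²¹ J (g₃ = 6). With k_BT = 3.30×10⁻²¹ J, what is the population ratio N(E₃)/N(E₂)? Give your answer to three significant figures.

n₃/n₂ = (g₃/g₂) exp[−(E₃−E₂)/kT] = (6/1) × exp(−(2.0 ×10⁻²¹ J)/(3.30 ×10⁻²¹ J)) = (6/1) × exp(-0.60606) = 3.27.

3.27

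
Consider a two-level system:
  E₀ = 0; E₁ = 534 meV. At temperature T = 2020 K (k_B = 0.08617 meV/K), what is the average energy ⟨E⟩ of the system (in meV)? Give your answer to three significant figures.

k_BT = 0.08617 × 2020 K = 174.06 meV.
Eᵢ/kT = 0, 3.0679.
Z = Σ e^(−Eᵢ/kT) = e^(−0) + e^(−3.0679) = 1.0000 + 0.046519 = 1.0465.
⟨E⟩ = Σ Eᵢ e^(−Eᵢ/kT) / Z = (0·1.0000 + 534·0.046519) / 1.0465 = 23.7 meV.

23.7 meV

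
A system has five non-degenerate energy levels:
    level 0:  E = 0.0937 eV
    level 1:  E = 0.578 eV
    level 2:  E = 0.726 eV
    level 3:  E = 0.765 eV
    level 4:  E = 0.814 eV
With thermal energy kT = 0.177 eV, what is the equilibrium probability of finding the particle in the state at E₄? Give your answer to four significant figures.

0.01509

Eᵢ/kT = 0.529379, 3.26554, 4.10169, 4.32203, 4.59887.
Z = Σ e^(−Eᵢ/kT) = e^(−0.529379) + e^(−3.26554) + e^(−4.10169) + e^(−4.32203) + e^(−4.59887) = 0.588971 + 0.0381763 + 0.0165447 + 0.0132729 + 0.0100632 = 0.667028.
P₄ = e^(−E₄/kT) / Z = 0.0100632/0.667028 = 0.01509.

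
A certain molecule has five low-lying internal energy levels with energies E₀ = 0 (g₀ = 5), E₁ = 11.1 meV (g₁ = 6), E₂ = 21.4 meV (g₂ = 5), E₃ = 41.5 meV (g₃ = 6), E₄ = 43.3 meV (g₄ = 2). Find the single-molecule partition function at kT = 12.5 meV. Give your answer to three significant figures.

Eᵢ/kT = 0, 0.88800, 1.7120, 3.3200, 3.4640.
Z = Σ gᵢe^(−Eᵢ/kT) = 5·e^(−0) + 6·e^(−0.88800) + 5·e^(−1.7120) + 6·e^(−3.3200) + 2·e^(−3.4640) = 5.0000 + 2.4689 + 0.90252 + 0.21692 + 0.062609 = 8.6509.

Z = 8.65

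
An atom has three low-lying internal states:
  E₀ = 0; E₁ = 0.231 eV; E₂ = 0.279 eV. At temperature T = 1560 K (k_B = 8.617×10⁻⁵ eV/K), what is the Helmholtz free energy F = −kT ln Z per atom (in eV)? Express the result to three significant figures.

k_BT = 8.617×10⁻⁵ × 1560 K = 0.13443 eV.
Eᵢ/kT = 0, 1.7184, 2.0754.
Z = Σ e^(−Eᵢ/kT) = e^(−0) + e^(−1.7184) + e^(−2.0754) = 1.0000 + 0.17935 + 0.12551 = 1.3049.
F = −kT ln Z = −0.13443 × ln(1.3049) = −0.13443 × 0.26613 = -0.0358 eV.

-0.0358 eV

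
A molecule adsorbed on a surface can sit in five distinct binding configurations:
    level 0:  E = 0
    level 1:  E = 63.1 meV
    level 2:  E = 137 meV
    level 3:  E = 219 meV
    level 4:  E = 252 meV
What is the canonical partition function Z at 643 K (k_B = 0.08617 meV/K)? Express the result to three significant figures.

Z = 1.43

k_BT = 0.08617 × 643 K = 55.407 meV.
Eᵢ/kT = 0, 1.1388, 2.4726, 3.9526, 4.5482.
Z = Σ e^(−Eᵢ/kT) = e^(−0) + e^(−1.1388) + e^(−2.4726) + e^(−3.9526) + e^(−4.5482) = 1.0000 + 0.32020 + 0.084365 + 0.019205 + 0.010586 = 1.4344.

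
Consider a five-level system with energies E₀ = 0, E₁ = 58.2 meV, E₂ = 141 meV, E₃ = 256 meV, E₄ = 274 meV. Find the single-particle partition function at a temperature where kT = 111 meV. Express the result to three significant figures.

Eᵢ/kT = 0, 0.52432, 1.2703, 2.3063, 2.4685.
Z = Σ e^(−Eᵢ/kT) = e^(−0) + e^(−0.52432) + e^(−1.2703) + e^(−2.3063) + e^(−2.4685) = 1.0000 + 0.59196 + 0.28075 + 0.099629 + 0.084712 = 2.0571.

Z = 2.06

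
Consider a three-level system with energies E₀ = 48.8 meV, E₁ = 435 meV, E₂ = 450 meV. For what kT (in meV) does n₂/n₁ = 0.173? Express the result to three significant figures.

8.55 meV

n₂/n₁ = exp[−(E₂−E₁)/kT] = 0.173.
⇒ (E₂−E₁)/kT = ln(1/0.173) = ln(5.7803) = 1.7545.
kT = 15 meV / 1.7545 = 8.55 meV.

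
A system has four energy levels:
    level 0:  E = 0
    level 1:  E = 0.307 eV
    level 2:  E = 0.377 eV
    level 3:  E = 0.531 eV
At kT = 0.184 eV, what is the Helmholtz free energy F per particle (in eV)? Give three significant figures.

Eᵢ/kT = 0, 1.6685, 2.0489, 2.8859.
Z = Σ e^(−Eᵢ/kT) = e^(−0) + e^(−1.6685) + e^(−2.0489) + e^(−2.8859) = 1.0000 + 0.18853 + 0.12888 + 0.055805 = 1.3732.
F = −kT ln Z = −0.184 × ln(1.3732) = −0.184 × 0.31714 = -0.0584 eV.

-0.0584 eV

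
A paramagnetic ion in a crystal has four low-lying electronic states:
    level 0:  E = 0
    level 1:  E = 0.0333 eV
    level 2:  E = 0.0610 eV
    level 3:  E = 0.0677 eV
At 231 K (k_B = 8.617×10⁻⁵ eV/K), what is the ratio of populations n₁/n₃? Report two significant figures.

k_BT = 8.617×10⁻⁵ × 231 K = 0.01991 eV.
n₁/n₃ = exp[−(E₁−E₃)/kT] = exp(−(-0.0344 eV)/(0.01991 eV)) = exp(1.728) = 5.6.

5.6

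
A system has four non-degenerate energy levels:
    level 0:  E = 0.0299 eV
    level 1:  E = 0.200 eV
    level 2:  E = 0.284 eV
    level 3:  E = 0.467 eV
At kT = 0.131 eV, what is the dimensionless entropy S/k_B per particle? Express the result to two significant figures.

Eᵢ/kT = 0.2282, 1.527, 2.168, 3.565.
Z = Σ e^(−Eᵢ/kT) = e^(−0.2282) + e^(−1.527) + e^(−2.168) + e^(−3.565) = 0.7960 + 0.2172 + 0.1144 + 0.02830 = 1.156.
⟨E⟩ = Σ EᵢPᵢ = 0.09770 eV.
S/k_B = ln Z + ⟨E⟩/kT = ln(1.156) + 0.09770/0.131 = 0.1450 + 0.7458 = 0.89.

0.89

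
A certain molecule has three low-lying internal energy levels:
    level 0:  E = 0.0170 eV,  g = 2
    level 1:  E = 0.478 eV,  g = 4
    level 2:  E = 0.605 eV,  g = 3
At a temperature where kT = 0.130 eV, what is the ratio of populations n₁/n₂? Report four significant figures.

3.542

n₁/n₂ = (g₁/g₂) exp[−(E₁−E₂)/kT] = (4/3) × exp(−(-0.127 eV)/(0.130 eV)) = (4/3) × exp(0.976923) = 3.542.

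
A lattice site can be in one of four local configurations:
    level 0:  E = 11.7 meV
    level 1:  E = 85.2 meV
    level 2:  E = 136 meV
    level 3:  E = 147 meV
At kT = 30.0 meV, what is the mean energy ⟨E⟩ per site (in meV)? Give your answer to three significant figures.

Eᵢ/kT = 0.39000, 2.8400, 4.5333, 4.9000.
Z = Σ e^(−Eᵢ/kT) = e^(−0.39000) + e^(−2.8400) + e^(−4.5333) + e^(−4.9000) = 0.67706 + 0.058426 + 0.010745 + 0.0074466 = 0.75368.
⟨E⟩ = Σ Eᵢ e^(−Eᵢ/kT) / Z = (11.7·0.67706 + 85.2·0.058426 + 136·0.010745 + 147·0.0074466) / 0.75368 = 20.5 meV.

20.5 meV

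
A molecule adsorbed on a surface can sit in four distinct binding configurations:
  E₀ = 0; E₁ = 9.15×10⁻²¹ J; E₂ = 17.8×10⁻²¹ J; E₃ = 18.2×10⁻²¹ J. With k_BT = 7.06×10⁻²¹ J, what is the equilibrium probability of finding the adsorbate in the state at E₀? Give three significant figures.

Eᵢ/kT = 0, 1.2960, 2.5212, 2.5779.
Z = Σ e^(−Eᵢ/kT) = e^(−0) + e^(−1.2960) + e^(−2.5212) + e^(−2.5779) = 1.0000 + 0.27362 + 0.080363 + 0.075933 = 1.4299.
P₀ = e^(−E₀/kT) / Z = 1.0000/1.4299 = 0.699.

0.699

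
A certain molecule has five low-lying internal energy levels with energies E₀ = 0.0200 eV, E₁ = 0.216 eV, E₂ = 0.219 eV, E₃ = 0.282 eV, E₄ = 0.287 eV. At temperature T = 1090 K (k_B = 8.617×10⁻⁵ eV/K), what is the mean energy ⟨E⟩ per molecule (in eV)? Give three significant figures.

k_BT = 8.617×10⁻⁵ × 1090 K = 0.093925 eV.
Eᵢ/kT = 0.21294, 2.2997, 2.3316, 3.0024, 3.0556.
Z = Σ e^(−Eᵢ/kT) = e^(−0.21294) + e^(−2.2997) + e^(−2.3316) + e^(−3.0024) + e^(−3.0556) = 0.80820 + 0.10029 + 0.097140 + 0.049668 + 0.047094 = 1.1024.
⟨E⟩ = Σ Eᵢ e^(−Eᵢ/kT) / Z = (0.0200·0.80820 + 0.216·0.10029 + 0.219·0.097140 + 0.282·0.049668 + 0.287·0.047094) / 1.1024 = 0.0786 eV.

0.0786 eV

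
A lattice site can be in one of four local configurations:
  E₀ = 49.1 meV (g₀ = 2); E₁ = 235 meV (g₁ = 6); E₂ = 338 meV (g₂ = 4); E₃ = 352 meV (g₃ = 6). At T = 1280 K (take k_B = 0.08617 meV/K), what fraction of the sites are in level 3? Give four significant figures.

0.1016

k_BT = 0.08617 × 1280 K = 110.298 meV.
Eᵢ/kT = 0.445158, 2.13059, 3.06443, 3.19135.
Z = Σ gᵢe^(−Eᵢ/kT) = 2·e^(−0.445158) + 6·e^(−2.13059) + 4·e^(−3.06443) + 6·e^(−3.19135) = 1.28145 + 0.712603 + 0.186722 + 0.246698 = 2.42747.
P₃ = g₃ e^(−E₃/kT) / Z = 0.246698/2.42747 = 0.1016.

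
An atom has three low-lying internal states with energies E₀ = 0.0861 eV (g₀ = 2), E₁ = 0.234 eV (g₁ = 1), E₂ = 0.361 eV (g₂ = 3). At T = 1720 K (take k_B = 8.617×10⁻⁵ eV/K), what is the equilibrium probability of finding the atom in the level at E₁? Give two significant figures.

0.13

k_BT = 8.617×10⁻⁵ × 1720 K = 0.1482 eV.
Eᵢ/kT = 0.5810, 1.579, 2.436.
Z = Σ gᵢe^(−Eᵢ/kT) = 2·e^(−0.5810) + 1·e^(−1.579) + 3·e^(−2.436) = 1.119 + 0.2062 + 0.2625 = 1.588.
P₁ = g₁ e^(−E₁/kT) / Z = 0.2062/1.588 = 0.13.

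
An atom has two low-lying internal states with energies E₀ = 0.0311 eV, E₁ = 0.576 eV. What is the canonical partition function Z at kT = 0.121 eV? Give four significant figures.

Eᵢ/kT = 0.257025, 4.76033.
Z = Σ e^(−Eᵢ/kT) = e^(−0.257025) + e^(−4.76033) = 0.773349 + 0.00856278 = 0.781912.

Z = 0.7819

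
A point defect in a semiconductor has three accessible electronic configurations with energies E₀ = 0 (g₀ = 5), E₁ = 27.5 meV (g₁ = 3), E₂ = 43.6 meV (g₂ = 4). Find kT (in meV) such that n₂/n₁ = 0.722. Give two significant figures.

26 meV

n₂/n₁ = (g₂/g₁) exp[−(E₂−E₁)/kT] = 0.722.
⇒ (E₂−E₁)/kT = ln((4/3)/0.722) = ln(1.847) = 0.6136.
kT = 16.1 meV / 0.6136 = 26 meV.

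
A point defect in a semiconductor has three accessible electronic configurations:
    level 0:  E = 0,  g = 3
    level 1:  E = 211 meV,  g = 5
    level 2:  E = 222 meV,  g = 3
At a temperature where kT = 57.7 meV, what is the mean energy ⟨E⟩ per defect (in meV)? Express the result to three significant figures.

Eᵢ/kT = 0, 3.6568, 3.8475.
Z = Σ gᵢe^(−Eᵢ/kT) = 3·e^(−0) + 5·e^(−3.6568) + 3·e^(−3.8475) = 3.0000 + 0.12907 + 0.063999 = 3.1931.
⟨E⟩ = Σ Eᵢ gᵢe^(−Eᵢ/kT) / Z = (0·3.0000 + 211·0.12907 + 222·0.063999) / 3.1931 = 13.0 meV.

13.0 meV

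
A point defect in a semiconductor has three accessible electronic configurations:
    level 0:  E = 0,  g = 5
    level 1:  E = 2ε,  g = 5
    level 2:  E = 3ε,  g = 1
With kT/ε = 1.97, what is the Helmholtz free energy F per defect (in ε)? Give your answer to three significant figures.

-3.84 ε

Eᵢ/kT = 0, 1.0152, 1.5228.
Z = Σ gᵢe^(−Eᵢ/kT) = 5·e^(−0) + 5·e^(−1.0152) + 1·e^(−1.5228) = 5.0000 + 1.8116 + 0.21810 = 7.0297.
F = −kT ln Z = −1.97 × ln(7.0297) = −1.97 × 1.9501 = -3.84 ε.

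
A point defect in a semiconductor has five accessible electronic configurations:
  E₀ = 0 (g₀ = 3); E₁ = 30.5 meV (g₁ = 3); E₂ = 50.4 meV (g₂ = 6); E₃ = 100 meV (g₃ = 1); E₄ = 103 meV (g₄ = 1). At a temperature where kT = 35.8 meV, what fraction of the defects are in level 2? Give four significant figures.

0.2503

Eᵢ/kT = 0, 0.851955, 1.40782, 2.79330, 2.87709.
Z = Σ gᵢe^(−Eᵢ/kT) = 3·e^(−0) + 3·e^(−0.851955) + 6·e^(−1.40782) + 1·e^(−2.79330) + 1·e^(−2.87709) = 3.00000 + 1.27974 + 1.46806 + 0.0612189 + 0.0562984 = 5.86532.
P₂ = g₂ e^(−E₂/kT) / Z = 1.46806/5.86532 = 0.2503.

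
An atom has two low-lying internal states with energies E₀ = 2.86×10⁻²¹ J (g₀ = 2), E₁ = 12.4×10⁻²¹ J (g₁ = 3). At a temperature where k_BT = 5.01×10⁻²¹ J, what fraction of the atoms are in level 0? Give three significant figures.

Eᵢ/kT = 0.57086, 2.4750.
Z = Σ gᵢe^(−Eᵢ/kT) = 2·e^(−0.57086) + 3·e^(−2.4750) = 1.1301 + 0.25249 = 1.3826.
P₀ = g₀ e^(−E₀/kT) / Z = 1.1301/1.3826 = 0.817.

0.817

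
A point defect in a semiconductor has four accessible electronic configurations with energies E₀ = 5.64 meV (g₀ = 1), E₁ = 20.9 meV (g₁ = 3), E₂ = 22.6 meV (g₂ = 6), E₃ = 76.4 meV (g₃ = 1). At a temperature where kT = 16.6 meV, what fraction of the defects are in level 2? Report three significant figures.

Eᵢ/kT = 0.33976, 1.2590, 1.3614, 4.6024.
Z = Σ gᵢe^(−Eᵢ/kT) = 1·e^(−0.33976) + 3·e^(−1.2590) + 6·e^(−1.3614) + 1·e^(−4.6024) = 0.71194 + 0.85181 + 1.5378 + 0.010028 = 3.1116.
P₂ = g₂ e^(−E₂/kT) / Z = 1.5378/3.1116 = 0.494.

0.494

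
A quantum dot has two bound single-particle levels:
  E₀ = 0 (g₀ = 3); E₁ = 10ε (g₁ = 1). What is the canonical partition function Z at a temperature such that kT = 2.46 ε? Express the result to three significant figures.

Eᵢ/kT = 0, 4.0650.
Z = Σ gᵢe^(−Eᵢ/kT) = 3·e^(−0) + 1·e^(−4.0650) = 3.0000 + 0.017163 = 3.0172.

Z = 3.02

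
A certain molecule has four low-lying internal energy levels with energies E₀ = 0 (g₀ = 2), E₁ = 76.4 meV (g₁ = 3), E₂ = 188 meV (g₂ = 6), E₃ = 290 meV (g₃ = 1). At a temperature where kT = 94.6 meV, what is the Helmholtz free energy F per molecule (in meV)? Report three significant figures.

Eᵢ/kT = 0, 0.80761, 1.9873, 3.0655.
Z = Σ gᵢe^(−Eᵢ/kT) = 2·e^(−0) + 3·e^(−0.80761) + 6·e^(−1.9873) + 1·e^(−3.0655) = 2.0000 + 1.3378 + 0.82239 + 0.046631 = 4.2068.
F = −kT ln Z = −94.6 × ln(4.2068) = −94.6 × 1.4367 = -136 meV.

-136 meV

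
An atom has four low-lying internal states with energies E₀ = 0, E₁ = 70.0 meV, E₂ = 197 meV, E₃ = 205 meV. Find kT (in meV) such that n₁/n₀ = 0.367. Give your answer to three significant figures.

n₁/n₀ = exp[−(E₁−E₀)/kT] = 0.367.
⇒ (E₁−E₀)/kT = ln(1/0.367) = ln(2.7248) = 1.0024.
kT = 70.0 meV / 1.0024 = 69.8 meV.

69.8 meV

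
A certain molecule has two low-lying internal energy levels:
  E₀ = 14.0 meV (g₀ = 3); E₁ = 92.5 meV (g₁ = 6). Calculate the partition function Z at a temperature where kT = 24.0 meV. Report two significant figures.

Eᵢ/kT = 0.5833, 3.854.
Z = Σ gᵢe^(−Eᵢ/kT) = 3·e^(−0.5833) + 6·e^(−3.854) = 1.674 + 0.1272 = 1.801.

Z = 1.8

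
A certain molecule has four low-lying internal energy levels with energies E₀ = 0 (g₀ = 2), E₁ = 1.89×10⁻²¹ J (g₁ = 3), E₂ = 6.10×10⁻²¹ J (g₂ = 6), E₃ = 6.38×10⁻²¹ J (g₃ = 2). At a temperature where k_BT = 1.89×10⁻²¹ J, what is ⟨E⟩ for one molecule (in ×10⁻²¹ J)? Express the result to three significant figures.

Eᵢ/kT = 0, 1.0000, 3.2275, 3.3757.
Z = Σ gᵢe^(−Eᵢ/kT) = 2·e^(−0) + 3·e^(−1.0000) + 6·e^(−3.2275) + 2·e^(−3.3757) = 2.0000 + 1.1036 + 0.23794 + 0.068388 = 3.4099.
⟨E⟩ = Σ Eᵢ gᵢe^(−Eᵢ/kT) / Z = (0·2.0000 + 1.89·1.1036 + 6.10·0.23794 + 6.38·0.068388) / 3.4099 = 1.17 ×10⁻²¹ J.

1.17 ×10⁻²¹ J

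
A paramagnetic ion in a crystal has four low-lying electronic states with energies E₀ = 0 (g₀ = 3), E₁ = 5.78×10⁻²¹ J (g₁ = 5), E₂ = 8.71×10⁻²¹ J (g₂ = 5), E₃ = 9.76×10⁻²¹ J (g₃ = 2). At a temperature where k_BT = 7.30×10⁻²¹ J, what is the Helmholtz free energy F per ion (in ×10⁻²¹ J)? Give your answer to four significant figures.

Eᵢ/kT = 0, 0.791781, 1.19315, 1.33699.
Z = Σ gᵢe^(−Eᵢ/kT) = 3·e^(−0) + 5·e^(−0.791781) + 5·e^(−1.19315) + 2·e^(−1.33699) = 3.00000 + 2.26519 + 1.51632 + 0.525270 = 7.30678.
F = −kT ln Z = −7.30 × ln(7.30678) = −7.30 × 1.98880 = -14.52 ×10⁻²¹ J.

-14.52 ×10⁻²¹ J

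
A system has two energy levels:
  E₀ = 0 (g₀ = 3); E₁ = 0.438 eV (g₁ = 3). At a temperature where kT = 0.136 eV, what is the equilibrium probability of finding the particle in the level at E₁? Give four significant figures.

Eᵢ/kT = 0, 3.22059.
Z = Σ gᵢe^(−Eᵢ/kT) = 3·e^(−0) + 3·e^(−3.22059) = 3.00000 + 0.119794 = 3.11979.
P₁ = g₁ e^(−E₁/kT) / Z = 0.119794/3.11979 = 0.03840.

0.03840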